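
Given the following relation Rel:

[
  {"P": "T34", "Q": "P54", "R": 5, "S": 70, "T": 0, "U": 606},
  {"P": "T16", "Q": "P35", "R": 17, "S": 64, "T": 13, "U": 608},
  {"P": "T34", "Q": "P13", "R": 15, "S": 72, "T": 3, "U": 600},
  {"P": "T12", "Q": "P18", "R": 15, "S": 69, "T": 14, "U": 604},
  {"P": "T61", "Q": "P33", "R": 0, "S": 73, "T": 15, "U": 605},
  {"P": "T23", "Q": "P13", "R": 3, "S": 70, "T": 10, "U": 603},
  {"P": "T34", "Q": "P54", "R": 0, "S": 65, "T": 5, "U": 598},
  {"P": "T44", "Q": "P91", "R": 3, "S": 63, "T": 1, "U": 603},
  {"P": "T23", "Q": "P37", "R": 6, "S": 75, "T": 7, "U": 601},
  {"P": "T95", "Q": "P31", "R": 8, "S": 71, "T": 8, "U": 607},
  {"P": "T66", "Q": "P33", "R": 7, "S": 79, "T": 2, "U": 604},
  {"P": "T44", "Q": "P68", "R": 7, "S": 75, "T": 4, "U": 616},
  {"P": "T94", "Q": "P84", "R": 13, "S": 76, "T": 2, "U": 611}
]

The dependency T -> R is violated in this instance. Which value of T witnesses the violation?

T=0: 1 row → R = 5 ✓
T=13: 1 row → R = 17 ✓
T=3: 1 row → R = 15 ✓
T=14: 1 row → R = 15 ✓
T=15: 1 row → R = 0 ✓
T=10: 1 row → R = 3 ✓
T=5: 1 row → R = 0 ✓
T=1: 1 row → R = 3 ✓
T=7: 1 row → R = 6 ✓
T=8: 1 row → R = 8 ✓
T=2: 2 rows → R takes values {7, 13} — violation
T=4: 1 row → R = 7 ✓
The only T value with inconsistent R is T=2.

2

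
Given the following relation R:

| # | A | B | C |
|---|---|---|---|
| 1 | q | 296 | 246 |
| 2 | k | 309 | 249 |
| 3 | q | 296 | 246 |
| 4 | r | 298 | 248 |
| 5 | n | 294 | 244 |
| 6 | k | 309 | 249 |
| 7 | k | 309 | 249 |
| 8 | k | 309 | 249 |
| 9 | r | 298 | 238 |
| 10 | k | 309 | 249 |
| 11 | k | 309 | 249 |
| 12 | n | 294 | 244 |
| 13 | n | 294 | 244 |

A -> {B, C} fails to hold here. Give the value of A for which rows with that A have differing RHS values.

A=q: rows 1, 3 → {B,C} = (296, 246), (296, 246) ✓
A=k: rows 2, 6, 7, 8, 10, 11 → {B,C} = (309, 249), (309, 249), (309, 249), (309, 249), (309, 249), (309, 249) ✓
A=r: rows 4, 9 → {B,C} takes values {(298, 248), (298, 238)} — violation
A=n: rows 5, 12, 13 → {B,C} = (294, 244), (294, 244), (294, 244) ✓
The only A value with inconsistent RHS is A=r.

r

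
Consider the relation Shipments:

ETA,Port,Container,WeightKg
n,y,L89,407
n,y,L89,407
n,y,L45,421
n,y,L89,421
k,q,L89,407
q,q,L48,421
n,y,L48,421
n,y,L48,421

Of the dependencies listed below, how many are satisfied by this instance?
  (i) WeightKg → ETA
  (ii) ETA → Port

1

(i) WeightKg → ETA: WeightKg=407: 3 rows → ETA takes values {n, k} — violation; WeightKg=421: 5 rows → ETA takes values {n, q} — violation — fails.
(ii) ETA → Port: every LHS value maps to a single RHS value — holds.
1 of the 2 dependencies holds.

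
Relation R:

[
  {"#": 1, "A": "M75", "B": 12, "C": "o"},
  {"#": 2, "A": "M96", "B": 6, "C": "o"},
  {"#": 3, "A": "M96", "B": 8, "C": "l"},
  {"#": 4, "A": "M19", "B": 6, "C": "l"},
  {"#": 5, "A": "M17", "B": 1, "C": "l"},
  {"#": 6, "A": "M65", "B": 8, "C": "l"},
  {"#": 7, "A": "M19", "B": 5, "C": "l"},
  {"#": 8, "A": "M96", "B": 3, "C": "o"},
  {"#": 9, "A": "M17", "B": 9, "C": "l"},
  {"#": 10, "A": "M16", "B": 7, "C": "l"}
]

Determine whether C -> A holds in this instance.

No

C=o: rows 1, 2, 8 → A takes values {M75, M96} — violation
C=l: rows 3, 4, 5, 6, 7, 9, 10 → A takes values {M96, M19, M17, M65, M16} — violation
Two rows agree on C but differ on A, so C -> A does not hold.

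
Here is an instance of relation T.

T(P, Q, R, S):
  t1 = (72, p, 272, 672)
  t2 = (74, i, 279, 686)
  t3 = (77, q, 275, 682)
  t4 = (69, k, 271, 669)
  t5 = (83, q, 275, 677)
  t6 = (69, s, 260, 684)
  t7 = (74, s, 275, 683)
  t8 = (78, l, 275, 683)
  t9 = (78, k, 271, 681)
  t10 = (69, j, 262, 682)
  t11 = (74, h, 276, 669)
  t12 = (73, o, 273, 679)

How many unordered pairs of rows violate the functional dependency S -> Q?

3

S=682: violating pairs (3,10) — 1 pair.
S=669: violating pairs (4,11) — 1 pair.
S=683: violating pairs (7,8) — 1 pair.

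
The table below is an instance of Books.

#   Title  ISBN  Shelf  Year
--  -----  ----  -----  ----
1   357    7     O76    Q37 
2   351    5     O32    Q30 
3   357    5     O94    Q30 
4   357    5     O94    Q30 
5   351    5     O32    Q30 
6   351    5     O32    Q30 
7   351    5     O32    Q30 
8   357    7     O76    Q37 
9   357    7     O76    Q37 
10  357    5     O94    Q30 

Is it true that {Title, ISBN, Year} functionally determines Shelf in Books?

(Title=357, ISBN=7, Year=Q37): rows 1, 8, 9 → Shelf = O76, O76, O76 ✓
(Title=351, ISBN=5, Year=Q30): rows 2, 5, 6, 7 → Shelf = O32, O32, O32, O32 ✓
(Title=357, ISBN=5, Year=Q30): rows 3, 4, 10 → Shelf = O94, O94, O94 ✓
Every {Title, ISBN, Year} value is associated with a single Shelf value, so {Title, ISBN, Year} → Shelf holds.

Yes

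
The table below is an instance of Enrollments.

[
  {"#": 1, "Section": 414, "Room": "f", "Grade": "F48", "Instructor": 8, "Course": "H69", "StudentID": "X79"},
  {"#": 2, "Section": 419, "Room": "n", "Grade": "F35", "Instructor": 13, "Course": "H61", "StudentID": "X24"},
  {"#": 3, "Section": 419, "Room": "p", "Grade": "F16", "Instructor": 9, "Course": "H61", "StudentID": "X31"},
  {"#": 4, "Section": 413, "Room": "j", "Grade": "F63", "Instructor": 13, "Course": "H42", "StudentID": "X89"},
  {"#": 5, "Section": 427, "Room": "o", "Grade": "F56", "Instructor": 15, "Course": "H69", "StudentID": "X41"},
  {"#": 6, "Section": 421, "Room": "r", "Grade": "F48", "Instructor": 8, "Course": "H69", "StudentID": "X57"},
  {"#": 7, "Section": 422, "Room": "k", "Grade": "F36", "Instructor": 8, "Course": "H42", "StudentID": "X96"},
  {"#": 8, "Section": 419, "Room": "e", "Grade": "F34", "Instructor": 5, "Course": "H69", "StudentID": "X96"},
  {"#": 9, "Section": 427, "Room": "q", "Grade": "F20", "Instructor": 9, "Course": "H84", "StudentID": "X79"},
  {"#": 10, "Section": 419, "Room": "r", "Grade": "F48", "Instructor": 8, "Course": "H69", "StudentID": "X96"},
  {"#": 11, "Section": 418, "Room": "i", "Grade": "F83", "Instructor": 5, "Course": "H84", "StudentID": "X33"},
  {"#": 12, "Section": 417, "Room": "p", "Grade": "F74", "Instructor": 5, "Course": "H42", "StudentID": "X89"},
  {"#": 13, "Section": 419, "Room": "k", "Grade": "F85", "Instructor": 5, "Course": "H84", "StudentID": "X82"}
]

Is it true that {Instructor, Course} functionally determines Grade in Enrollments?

(Instructor=8, Course=H69): rows 1, 6, 10 → Grade = F48, F48, F48 ✓
(Instructor=13, Course=H61): row 2 → Grade = F35 ✓
(Instructor=9, Course=H61): row 3 → Grade = F16 ✓
(Instructor=13, Course=H42): row 4 → Grade = F63 ✓
(Instructor=15, Course=H69): row 5 → Grade = F56 ✓
(Instructor=8, Course=H42): row 7 → Grade = F36 ✓
(Instructor=5, Course=H69): row 8 → Grade = F34 ✓
(Instructor=9, Course=H84): row 9 → Grade = F20 ✓
(Instructor=5, Course=H84): rows 11, 13 → Grade takes values {F83, F85} — violation
(Instructor=5, Course=H42): row 12 → Grade = F74 ✓
Two rows agree on {Instructor, Course} but differ on Grade, so {Instructor, Course} → Grade does not hold.

No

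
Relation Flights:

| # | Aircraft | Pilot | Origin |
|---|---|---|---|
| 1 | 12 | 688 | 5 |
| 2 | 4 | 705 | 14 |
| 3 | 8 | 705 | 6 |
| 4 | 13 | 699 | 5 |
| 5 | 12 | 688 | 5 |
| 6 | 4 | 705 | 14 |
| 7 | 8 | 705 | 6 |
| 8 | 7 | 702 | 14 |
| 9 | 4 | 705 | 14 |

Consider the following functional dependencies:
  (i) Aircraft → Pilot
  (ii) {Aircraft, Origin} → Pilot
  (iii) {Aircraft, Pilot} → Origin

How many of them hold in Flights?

(i) Aircraft → Pilot: every LHS value maps to a single RHS value — holds.
(ii) {Aircraft, Origin} → Pilot: every LHS value maps to a single RHS value — holds.
(iii) {Aircraft, Pilot} → Origin: every LHS value maps to a single RHS value — holds.
3 of the 3 dependencies hold.

3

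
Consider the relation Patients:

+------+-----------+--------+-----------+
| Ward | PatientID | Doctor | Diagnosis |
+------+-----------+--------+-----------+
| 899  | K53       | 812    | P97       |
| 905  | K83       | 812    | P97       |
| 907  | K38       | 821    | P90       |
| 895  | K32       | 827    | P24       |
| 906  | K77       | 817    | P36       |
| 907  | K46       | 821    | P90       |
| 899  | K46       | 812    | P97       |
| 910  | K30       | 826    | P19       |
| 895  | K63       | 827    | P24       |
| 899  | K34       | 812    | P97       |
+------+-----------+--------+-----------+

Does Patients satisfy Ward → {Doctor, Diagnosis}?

Ward=899: 3 rows → {Doctor,Diagnosis} = (812, P97), (812, P97), (812, P97) ✓
Ward=905: 1 row → {Doctor,Diagnosis} = (812, P97) ✓
Ward=907: 2 rows → {Doctor,Diagnosis} = (821, P90), (821, P90) ✓
Ward=895: 2 rows → {Doctor,Diagnosis} = (827, P24), (827, P24) ✓
Ward=906: 1 row → {Doctor,Diagnosis} = (817, P36) ✓
Ward=910: 1 row → {Doctor,Diagnosis} = (826, P19) ✓
Every Ward value is associated with a single {Doctor, Diagnosis} value, so Ward → {Doctor, Diagnosis} holds.

Yes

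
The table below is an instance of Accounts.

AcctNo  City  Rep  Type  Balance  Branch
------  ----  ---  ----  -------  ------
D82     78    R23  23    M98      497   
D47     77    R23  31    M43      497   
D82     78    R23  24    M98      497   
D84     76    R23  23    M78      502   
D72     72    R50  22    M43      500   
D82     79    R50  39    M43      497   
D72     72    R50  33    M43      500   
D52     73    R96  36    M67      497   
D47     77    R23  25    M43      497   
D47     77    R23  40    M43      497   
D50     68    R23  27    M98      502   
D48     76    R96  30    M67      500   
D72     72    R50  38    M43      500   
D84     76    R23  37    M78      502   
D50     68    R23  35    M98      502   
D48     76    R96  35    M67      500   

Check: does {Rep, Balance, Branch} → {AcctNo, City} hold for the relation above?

(Rep=R23, Balance=M98, Branch=497): 2 rows → {AcctNo,City} = (D82, 78), (D82, 78) ✓
(Rep=R23, Balance=M43, Branch=497): 3 rows → {AcctNo,City} = (D47, 77), (D47, 77), (D47, 77) ✓
(Rep=R23, Balance=M78, Branch=502): 2 rows → {AcctNo,City} = (D84, 76), (D84, 76) ✓
(Rep=R50, Balance=M43, Branch=500): 3 rows → {AcctNo,City} = (D72, 72), (D72, 72), (D72, 72) ✓
(Rep=R50, Balance=M43, Branch=497): 1 row → {AcctNo,City} = (D82, 79) ✓
(Rep=R96, Balance=M67, Branch=497): 1 row → {AcctNo,City} = (D52, 73) ✓
(Rep=R23, Balance=M98, Branch=502): 2 rows → {AcctNo,City} = (D50, 68), (D50, 68) ✓
(Rep=R96, Balance=M67, Branch=500): 2 rows → {AcctNo,City} = (D48, 76), (D48, 76) ✓
Every {Rep, Balance, Branch} value is associated with a single {AcctNo, City} value, so {Rep, Balance, Branch} → {AcctNo, City} holds.

Yes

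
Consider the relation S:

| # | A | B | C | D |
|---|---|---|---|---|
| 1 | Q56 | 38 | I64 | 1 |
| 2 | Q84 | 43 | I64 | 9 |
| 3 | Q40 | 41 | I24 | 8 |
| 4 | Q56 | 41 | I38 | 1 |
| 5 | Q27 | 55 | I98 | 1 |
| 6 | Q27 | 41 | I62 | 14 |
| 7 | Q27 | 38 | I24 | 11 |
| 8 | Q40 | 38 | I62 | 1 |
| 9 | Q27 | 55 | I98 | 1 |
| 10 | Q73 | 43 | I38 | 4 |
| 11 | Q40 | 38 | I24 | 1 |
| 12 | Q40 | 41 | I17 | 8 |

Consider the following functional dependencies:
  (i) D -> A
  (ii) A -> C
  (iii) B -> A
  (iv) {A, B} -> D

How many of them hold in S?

1

(i) D -> A: D=1: rows 1, 4, 5, 8, 9, 11 → A takes values {Q56, Q27, Q40} — violation — fails.
(ii) A -> C: A=Q56: rows 1, 4 → C takes values {I64, I38} — violation; A=Q40: rows 3, 8, 11, 12 → C takes values {I24, I62, I17} — violation; A=Q27: rows 5, 6, 7, 9 → C takes values {I98, I62, I24} — violation — fails.
(iii) B -> A: B=38: rows 1, 7, 8, 11 → A takes values {Q56, Q27, Q40} — violation; B=43: rows 2, 10 → A takes values {Q84, Q73} — violation; B=41: rows 3, 4, 6, 12 → A takes values {Q40, Q56, Q27} — violation — fails.
(iv) {A, B} -> D: every LHS value maps to a single RHS value — holds.
1 of the 4 dependencies holds.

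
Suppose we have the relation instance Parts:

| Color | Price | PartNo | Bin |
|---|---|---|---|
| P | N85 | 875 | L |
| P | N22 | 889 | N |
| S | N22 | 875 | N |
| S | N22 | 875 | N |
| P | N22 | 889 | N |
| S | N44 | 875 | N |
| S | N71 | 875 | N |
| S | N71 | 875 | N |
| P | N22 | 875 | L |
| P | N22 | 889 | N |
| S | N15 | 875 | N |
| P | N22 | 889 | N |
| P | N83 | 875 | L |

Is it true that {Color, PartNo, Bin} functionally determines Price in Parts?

No

(Color=P, PartNo=875, Bin=L): 3 rows → Price takes values {N85, N22, N83} — violation
(Color=P, PartNo=889, Bin=N): 4 rows → Price = N22, N22, N22, N22 ✓
(Color=S, PartNo=875, Bin=N): 6 rows → Price takes values {N22, N44, N71, N15} — violation
Two rows agree on {Color, PartNo, Bin} but differ on Price, so {Color, PartNo, Bin} -> Price does not hold.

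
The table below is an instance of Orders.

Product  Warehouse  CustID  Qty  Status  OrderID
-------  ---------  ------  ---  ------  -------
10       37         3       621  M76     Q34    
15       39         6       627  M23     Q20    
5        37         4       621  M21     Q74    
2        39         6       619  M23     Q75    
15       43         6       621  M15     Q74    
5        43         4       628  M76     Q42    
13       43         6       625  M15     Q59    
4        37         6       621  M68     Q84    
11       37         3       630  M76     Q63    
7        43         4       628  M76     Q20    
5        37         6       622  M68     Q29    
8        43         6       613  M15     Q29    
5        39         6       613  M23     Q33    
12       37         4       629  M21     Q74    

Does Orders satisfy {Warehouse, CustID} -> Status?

(Warehouse=37, CustID=3): 2 rows → Status = M76, M76 ✓
(Warehouse=39, CustID=6): 3 rows → Status = M23, M23, M23 ✓
(Warehouse=37, CustID=4): 2 rows → Status = M21, M21 ✓
(Warehouse=43, CustID=6): 3 rows → Status = M15, M15, M15 ✓
(Warehouse=43, CustID=4): 2 rows → Status = M76, M76 ✓
(Warehouse=37, CustID=6): 2 rows → Status = M68, M68 ✓
Every {Warehouse, CustID} value is associated with a single Status value, so {Warehouse, CustID} -> Status holds.

Yes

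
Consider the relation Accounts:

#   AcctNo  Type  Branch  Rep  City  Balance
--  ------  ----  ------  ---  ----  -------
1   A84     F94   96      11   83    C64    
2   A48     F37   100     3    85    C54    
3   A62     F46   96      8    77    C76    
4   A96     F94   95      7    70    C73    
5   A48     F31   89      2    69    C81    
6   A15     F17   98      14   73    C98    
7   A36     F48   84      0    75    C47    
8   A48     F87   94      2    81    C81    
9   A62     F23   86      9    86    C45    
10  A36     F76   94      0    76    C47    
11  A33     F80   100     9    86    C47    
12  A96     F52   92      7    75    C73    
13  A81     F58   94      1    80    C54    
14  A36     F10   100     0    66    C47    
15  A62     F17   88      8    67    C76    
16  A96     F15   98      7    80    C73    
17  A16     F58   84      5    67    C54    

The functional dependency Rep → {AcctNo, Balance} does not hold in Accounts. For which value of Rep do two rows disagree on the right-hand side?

9

Rep=11: row 1 → {AcctNo,Balance} = (A84, C64) ✓
Rep=3: row 2 → {AcctNo,Balance} = (A48, C54) ✓
Rep=8: rows 3, 15 → {AcctNo,Balance} = (A62, C76), (A62, C76) ✓
Rep=7: rows 4, 12, 16 → {AcctNo,Balance} = (A96, C73), (A96, C73), (A96, C73) ✓
Rep=2: rows 5, 8 → {AcctNo,Balance} = (A48, C81), (A48, C81) ✓
Rep=14: row 6 → {AcctNo,Balance} = (A15, C98) ✓
Rep=0: rows 7, 10, 14 → {AcctNo,Balance} = (A36, C47), (A36, C47), (A36, C47) ✓
Rep=9: rows 9, 11 → {AcctNo,Balance} takes values {(A62, C45), (A33, C47)} — violation
Rep=1: row 13 → {AcctNo,Balance} = (A81, C54) ✓
Rep=5: row 17 → {AcctNo,Balance} = (A16, C54) ✓
The only Rep value with inconsistent RHS is Rep=9.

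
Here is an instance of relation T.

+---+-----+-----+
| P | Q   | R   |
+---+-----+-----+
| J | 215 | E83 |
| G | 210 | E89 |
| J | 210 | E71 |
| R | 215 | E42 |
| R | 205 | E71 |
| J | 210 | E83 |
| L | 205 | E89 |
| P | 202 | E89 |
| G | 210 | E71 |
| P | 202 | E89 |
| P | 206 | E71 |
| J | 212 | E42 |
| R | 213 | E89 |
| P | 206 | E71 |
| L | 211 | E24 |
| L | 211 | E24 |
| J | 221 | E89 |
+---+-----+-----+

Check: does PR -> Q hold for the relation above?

(P=J, R=E83): 2 rows → Q takes values {215, 210} — violation
(P=G, R=E89): 1 row → Q = 210 ✓
(P=J, R=E71): 1 row → Q = 210 ✓
(P=R, R=E42): 1 row → Q = 215 ✓
(P=R, R=E71): 1 row → Q = 205 ✓
(P=L, R=E89): 1 row → Q = 205 ✓
(P=P, R=E89): 2 rows → Q = 202, 202 ✓
(P=G, R=E71): 1 row → Q = 210 ✓
(P=P, R=E71): 2 rows → Q = 206, 206 ✓
(P=J, R=E42): 1 row → Q = 212 ✓
(P=R, R=E89): 1 row → Q = 213 ✓
(P=L, R=E24): 2 rows → Q = 211, 211 ✓
(P=J, R=E89): 1 row → Q = 221 ✓
Two rows agree on PR but differ on Q, so PR -> Q does not hold.

No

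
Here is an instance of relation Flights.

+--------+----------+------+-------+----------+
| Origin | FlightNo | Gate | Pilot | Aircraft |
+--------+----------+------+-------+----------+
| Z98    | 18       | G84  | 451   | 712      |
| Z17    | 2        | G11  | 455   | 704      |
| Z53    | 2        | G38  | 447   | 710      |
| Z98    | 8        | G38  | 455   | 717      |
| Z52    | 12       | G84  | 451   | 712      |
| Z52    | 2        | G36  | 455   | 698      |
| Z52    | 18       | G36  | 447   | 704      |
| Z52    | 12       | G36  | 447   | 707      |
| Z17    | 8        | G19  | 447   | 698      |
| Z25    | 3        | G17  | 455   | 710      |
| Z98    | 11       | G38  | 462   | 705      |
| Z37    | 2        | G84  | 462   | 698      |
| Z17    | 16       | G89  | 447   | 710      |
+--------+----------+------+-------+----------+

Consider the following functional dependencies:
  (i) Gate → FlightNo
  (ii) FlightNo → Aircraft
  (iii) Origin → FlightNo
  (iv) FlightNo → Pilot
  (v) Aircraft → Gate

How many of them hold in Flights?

0

(i) Gate → FlightNo: Gate=G84: 3 rows → FlightNo takes values {18, 12, 2} — violation; Gate=G38: 3 rows → FlightNo takes values {2, 8, 11} — violation; Gate=G36: 3 rows → FlightNo takes values {2, 18, 12} — violation — fails.
(ii) FlightNo → Aircraft: FlightNo=18: 2 rows → Aircraft takes values {712, 704} — violation; FlightNo=2: 4 rows → Aircraft takes values {704, 710, 698} — violation; FlightNo=8: 2 rows → Aircraft takes values {717, 698} — violation; FlightNo=12: 2 rows → Aircraft takes values {712, 707} — violation — fails.
(iii) Origin → FlightNo: Origin=Z98: 3 rows → FlightNo takes values {18, 8, 11} — violation; Origin=Z17: 3 rows → FlightNo takes values {2, 8, 16} — violation; Origin=Z52: 4 rows → FlightNo takes values {12, 2, 18} — violation — fails.
(iv) FlightNo → Pilot: FlightNo=18: 2 rows → Pilot takes values {451, 447} — violation; FlightNo=2: 4 rows → Pilot takes values {455, 447, 462} — violation; FlightNo=8: 2 rows → Pilot takes values {455, 447} — violation; FlightNo=12: 2 rows → Pilot takes values {451, 447} — violation — fails.
(v) Aircraft → Gate: Aircraft=704: 2 rows → Gate takes values {G11, G36} — violation; Aircraft=710: 3 rows → Gate takes values {G38, G17, G89} — violation; Aircraft=698: 3 rows → Gate takes values {G36, G19, G84} — violation — fails.
None of the 5 dependencies hold.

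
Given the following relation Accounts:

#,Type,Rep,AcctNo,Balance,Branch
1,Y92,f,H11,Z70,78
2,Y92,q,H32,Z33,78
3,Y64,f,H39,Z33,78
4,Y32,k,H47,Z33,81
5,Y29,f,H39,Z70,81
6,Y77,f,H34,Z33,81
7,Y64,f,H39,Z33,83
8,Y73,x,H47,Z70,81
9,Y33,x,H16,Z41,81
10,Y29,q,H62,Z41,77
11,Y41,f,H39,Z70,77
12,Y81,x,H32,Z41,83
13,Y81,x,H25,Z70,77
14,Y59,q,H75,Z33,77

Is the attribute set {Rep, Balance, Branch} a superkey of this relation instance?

Yes

All 14 rows have distinct {Rep, Balance, Branch} values, so {Rep, Balance, Branch} → (all attributes) holds and {Rep, Balance, Branch} is a superkey.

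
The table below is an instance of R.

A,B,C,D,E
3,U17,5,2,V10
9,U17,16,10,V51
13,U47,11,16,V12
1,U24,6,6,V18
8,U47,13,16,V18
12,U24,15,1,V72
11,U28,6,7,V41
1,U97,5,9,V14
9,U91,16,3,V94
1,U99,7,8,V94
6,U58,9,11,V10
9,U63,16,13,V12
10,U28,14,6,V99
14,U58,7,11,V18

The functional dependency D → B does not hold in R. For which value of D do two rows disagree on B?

6

D=2: 1 row → B = U17 ✓
D=10: 1 row → B = U17 ✓
D=16: 2 rows → B = U47, U47 ✓
D=6: 2 rows → B takes values {U24, U28} — violation
D=1: 1 row → B = U24 ✓
D=7: 1 row → B = U28 ✓
D=9: 1 row → B = U97 ✓
D=3: 1 row → B = U91 ✓
D=8: 1 row → B = U99 ✓
D=11: 2 rows → B = U58, U58 ✓
D=13: 1 row → B = U63 ✓
The only D value with inconsistent B is D=6.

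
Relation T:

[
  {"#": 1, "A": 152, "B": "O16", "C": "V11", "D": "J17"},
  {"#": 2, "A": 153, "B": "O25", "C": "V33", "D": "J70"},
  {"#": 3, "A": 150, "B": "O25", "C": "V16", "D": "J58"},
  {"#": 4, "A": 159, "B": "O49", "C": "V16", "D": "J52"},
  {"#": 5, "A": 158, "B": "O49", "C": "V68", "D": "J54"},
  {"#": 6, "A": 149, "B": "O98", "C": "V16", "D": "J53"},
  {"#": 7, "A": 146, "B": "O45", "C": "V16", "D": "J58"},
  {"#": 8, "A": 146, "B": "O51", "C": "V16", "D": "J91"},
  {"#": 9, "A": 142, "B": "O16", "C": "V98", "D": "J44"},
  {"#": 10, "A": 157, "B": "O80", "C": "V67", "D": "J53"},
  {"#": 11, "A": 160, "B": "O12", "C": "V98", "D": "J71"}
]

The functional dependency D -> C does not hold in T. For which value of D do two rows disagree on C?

D=J17: row 1 → C = V11 ✓
D=J70: row 2 → C = V33 ✓
D=J58: rows 3, 7 → C = V16, V16 ✓
D=J52: row 4 → C = V16 ✓
D=J54: row 5 → C = V68 ✓
D=J53: rows 6, 10 → C takes values {V16, V67} — violation
D=J91: row 8 → C = V16 ✓
D=J44: row 9 → C = V98 ✓
D=J71: row 11 → C = V98 ✓
The only D value with inconsistent C is D=J53.

J53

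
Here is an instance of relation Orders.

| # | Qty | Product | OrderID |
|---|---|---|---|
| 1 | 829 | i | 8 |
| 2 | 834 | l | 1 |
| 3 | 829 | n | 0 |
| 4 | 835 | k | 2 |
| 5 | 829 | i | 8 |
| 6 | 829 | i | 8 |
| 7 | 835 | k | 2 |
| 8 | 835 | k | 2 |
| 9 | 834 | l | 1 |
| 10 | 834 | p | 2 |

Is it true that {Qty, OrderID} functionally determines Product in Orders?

Yes

(Qty=829, OrderID=8): rows 1, 5, 6 → Product = i, i, i ✓
(Qty=834, OrderID=1): rows 2, 9 → Product = l, l ✓
(Qty=829, OrderID=0): row 3 → Product = n ✓
(Qty=835, OrderID=2): rows 4, 7, 8 → Product = k, k, k ✓
(Qty=834, OrderID=2): row 10 → Product = p ✓
Every {Qty, OrderID} value is associated with a single Product value, so {Qty, OrderID} -> Product holds.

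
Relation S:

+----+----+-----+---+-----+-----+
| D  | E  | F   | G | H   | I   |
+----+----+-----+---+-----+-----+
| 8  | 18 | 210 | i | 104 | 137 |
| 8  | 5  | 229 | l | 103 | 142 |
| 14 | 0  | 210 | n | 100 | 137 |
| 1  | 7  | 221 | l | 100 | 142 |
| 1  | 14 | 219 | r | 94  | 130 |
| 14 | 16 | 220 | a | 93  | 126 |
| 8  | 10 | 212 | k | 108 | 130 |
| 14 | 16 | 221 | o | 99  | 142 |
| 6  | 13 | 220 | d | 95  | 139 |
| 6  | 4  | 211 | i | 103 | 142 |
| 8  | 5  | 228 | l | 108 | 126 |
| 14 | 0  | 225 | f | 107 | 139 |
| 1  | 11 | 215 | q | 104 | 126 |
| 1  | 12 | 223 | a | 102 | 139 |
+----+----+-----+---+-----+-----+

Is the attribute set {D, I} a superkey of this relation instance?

Yes

All 14 rows have distinct {D, I} values, so {D, I} → (all attributes) holds and {D, I} is a superkey.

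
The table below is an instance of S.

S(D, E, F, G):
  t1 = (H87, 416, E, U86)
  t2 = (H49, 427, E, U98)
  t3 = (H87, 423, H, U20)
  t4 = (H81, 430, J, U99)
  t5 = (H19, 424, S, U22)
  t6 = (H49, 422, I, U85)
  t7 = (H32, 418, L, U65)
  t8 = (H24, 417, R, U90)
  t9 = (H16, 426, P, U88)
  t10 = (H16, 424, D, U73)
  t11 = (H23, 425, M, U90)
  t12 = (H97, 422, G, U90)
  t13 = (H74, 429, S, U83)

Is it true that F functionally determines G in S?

F=E: rows 1, 2 → G takes values {U86, U98} — violation
F=H: row 3 → G = U20 ✓
F=J: row 4 → G = U99 ✓
F=S: rows 5, 13 → G takes values {U22, U83} — violation
F=I: row 6 → G = U85 ✓
F=L: row 7 → G = U65 ✓
F=R: row 8 → G = U90 ✓
F=P: row 9 → G = U88 ✓
F=D: row 10 → G = U73 ✓
F=M: row 11 → G = U90 ✓
F=G: row 12 → G = U90 ✓
Two rows agree on F but differ on G, so F -> G does not hold.

No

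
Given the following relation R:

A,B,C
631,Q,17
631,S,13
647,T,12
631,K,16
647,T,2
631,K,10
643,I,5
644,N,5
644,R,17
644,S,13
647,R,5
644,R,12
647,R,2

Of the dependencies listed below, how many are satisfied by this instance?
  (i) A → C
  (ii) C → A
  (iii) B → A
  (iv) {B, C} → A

0

(i) A → C: A=631: 4 rows → C takes values {17, 13, 16, 10} — violation; A=647: 4 rows → C takes values {12, 2, 5} — violation; A=644: 4 rows → C takes values {5, 17, 13, 12} — violation — fails.
(ii) C → A: C=17: 2 rows → A takes values {631, 644} — violation; C=13: 2 rows → A takes values {631, 644} — violation; C=12: 2 rows → A takes values {647, 644} — violation; C=5: 3 rows → A takes values {643, 644, 647} — violation — fails.
(iii) B → A: B=S: 2 rows → A takes values {631, 644} — violation; B=R: 4 rows → A takes values {644, 647} — violation — fails.
(iv) {B, C} → A: (B=S, C=13): 2 rows → A takes values {631, 644} — violation — fails.
None of the 4 dependencies hold.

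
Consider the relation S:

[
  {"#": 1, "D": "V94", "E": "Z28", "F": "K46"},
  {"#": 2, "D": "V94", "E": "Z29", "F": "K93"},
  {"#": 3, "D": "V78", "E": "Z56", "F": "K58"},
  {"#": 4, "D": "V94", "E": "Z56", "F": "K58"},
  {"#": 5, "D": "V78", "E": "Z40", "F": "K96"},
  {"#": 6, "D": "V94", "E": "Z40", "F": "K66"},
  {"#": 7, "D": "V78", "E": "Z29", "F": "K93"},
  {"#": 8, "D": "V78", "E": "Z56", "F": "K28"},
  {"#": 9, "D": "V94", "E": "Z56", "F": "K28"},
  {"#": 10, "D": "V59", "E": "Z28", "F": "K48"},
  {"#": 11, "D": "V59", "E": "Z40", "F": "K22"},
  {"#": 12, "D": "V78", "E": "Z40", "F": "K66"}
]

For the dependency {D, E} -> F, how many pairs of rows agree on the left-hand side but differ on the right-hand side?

(D=V78, E=Z56): violating pairs (3,8) — 1 pair.
(D=V94, E=Z56): violating pairs (4,9) — 1 pair.
(D=V78, E=Z40): violating pairs (5,12) — 1 pair.

3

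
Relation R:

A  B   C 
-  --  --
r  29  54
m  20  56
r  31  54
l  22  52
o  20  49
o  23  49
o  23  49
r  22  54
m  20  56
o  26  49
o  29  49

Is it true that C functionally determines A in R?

C=54: 3 rows → A = r, r, r ✓
C=56: 2 rows → A = m, m ✓
C=52: 1 row → A = l ✓
C=49: 5 rows → A = o, o, o, o, o ✓
Every C value is associated with a single A value, so C -> A holds.

Yes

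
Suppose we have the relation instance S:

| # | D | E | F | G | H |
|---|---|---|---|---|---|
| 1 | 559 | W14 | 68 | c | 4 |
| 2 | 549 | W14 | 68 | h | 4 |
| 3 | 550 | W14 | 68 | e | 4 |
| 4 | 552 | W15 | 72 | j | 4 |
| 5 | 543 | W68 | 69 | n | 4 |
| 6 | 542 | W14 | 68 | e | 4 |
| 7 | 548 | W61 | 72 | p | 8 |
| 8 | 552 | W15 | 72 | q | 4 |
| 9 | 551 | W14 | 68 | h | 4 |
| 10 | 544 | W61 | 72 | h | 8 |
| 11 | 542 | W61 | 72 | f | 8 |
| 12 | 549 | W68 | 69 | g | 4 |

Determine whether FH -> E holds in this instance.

(F=68, H=4): rows 1, 2, 3, 6, 9 → E = W14, W14, W14, W14, W14 ✓
(F=72, H=4): rows 4, 8 → E = W15, W15 ✓
(F=69, H=4): rows 5, 12 → E = W68, W68 ✓
(F=72, H=8): rows 7, 10, 11 → E = W61, W61, W61 ✓
Every FH value is associated with a single E value, so FH -> E holds.

Yes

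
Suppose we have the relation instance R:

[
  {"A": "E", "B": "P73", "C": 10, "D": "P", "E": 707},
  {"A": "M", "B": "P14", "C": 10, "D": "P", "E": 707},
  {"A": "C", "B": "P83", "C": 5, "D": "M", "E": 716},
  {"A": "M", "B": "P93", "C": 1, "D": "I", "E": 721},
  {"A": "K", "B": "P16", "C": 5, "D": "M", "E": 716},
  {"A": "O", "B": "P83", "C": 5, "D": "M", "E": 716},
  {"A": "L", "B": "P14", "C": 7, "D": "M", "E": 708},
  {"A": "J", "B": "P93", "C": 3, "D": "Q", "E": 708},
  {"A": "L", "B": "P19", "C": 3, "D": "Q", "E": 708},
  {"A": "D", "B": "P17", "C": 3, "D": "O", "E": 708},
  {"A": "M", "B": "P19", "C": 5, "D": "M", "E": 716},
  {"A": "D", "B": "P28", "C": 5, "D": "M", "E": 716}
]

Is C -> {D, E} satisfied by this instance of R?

C=10: 2 rows → {D,E} = (P, 707), (P, 707) ✓
C=5: 5 rows → {D,E} = (M, 716), (M, 716), (M, 716), (M, 716), (M, 716) ✓
C=1: 1 row → {D,E} = (I, 721) ✓
C=7: 1 row → {D,E} = (M, 708) ✓
C=3: 3 rows → {D,E} takes values {(Q, 708), (O, 708)} — violation
Two rows agree on C but differ on {D, E}, so C -> {D, E} does not hold.

No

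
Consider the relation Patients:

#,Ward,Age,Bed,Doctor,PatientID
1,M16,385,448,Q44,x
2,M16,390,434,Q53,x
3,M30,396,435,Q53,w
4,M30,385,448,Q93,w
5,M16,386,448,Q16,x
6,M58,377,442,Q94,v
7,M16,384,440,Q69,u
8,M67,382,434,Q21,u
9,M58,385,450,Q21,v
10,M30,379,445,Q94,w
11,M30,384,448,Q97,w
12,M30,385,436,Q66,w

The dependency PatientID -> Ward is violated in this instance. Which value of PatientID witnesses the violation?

u

PatientID=x: rows 1, 2, 5 → Ward = M16, M16, M16 ✓
PatientID=w: rows 3, 4, 10, 11, 12 → Ward = M30, M30, M30, M30, M30 ✓
PatientID=v: rows 6, 9 → Ward = M58, M58 ✓
PatientID=u: rows 7, 8 → Ward takes values {M16, M67} — violation
The only PatientID value with inconsistent Ward is PatientID=u.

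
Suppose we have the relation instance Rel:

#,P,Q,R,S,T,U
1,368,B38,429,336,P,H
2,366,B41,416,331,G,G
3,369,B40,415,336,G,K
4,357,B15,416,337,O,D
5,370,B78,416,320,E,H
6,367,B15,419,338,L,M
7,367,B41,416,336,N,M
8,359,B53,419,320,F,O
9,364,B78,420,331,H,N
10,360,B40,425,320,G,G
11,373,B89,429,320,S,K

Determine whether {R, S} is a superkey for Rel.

All 11 rows have distinct {R, S} values, so {R, S} → (all attributes) holds and {R, S} is a superkey.

Yes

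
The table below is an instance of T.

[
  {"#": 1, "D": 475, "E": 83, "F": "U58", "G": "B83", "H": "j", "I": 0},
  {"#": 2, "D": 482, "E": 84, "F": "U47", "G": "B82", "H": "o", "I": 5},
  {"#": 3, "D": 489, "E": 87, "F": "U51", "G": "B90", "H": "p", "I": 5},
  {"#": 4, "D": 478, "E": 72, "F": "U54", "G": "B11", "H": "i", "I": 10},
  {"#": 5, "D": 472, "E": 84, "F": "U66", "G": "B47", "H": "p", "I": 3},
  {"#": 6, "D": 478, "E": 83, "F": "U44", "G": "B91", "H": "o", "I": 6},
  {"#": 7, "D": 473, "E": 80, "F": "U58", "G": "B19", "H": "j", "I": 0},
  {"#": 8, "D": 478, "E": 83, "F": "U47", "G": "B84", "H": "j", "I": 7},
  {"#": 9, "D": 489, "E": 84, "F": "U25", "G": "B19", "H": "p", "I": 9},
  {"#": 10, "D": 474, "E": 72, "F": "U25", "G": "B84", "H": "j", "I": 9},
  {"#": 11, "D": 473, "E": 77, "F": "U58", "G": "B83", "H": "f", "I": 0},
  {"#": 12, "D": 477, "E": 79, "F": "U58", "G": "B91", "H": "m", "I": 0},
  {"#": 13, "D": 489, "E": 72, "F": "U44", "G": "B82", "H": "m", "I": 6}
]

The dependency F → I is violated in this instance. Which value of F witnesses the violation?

F=U58: rows 1, 7, 11, 12 → I = 0, 0, 0, 0 ✓
F=U47: rows 2, 8 → I takes values {5, 7} — violation
F=U51: row 3 → I = 5 ✓
F=U54: row 4 → I = 10 ✓
F=U66: row 5 → I = 3 ✓
F=U44: rows 6, 13 → I = 6, 6 ✓
F=U25: rows 9, 10 → I = 9, 9 ✓
The only F value with inconsistent I is F=U47.

U47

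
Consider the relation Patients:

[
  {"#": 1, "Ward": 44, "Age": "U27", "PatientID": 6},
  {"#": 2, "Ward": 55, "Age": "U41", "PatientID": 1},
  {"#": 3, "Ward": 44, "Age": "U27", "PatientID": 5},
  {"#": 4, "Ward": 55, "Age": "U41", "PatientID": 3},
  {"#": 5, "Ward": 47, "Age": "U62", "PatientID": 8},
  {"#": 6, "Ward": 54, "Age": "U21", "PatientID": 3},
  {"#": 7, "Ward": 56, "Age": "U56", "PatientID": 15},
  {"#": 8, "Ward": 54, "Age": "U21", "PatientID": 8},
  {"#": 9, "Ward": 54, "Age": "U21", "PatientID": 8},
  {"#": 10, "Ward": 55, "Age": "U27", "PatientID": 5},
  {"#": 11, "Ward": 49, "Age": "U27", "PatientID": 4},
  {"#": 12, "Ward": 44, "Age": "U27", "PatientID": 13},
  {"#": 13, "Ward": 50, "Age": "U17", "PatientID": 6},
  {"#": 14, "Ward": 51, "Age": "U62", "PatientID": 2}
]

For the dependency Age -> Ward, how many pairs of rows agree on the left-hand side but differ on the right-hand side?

8

Age=U27: violating pairs (1,10), (1,11), (3,10), (3,11), (10,11), (10,12), (11,12) — 7 pairs.
Age=U41: all 2 rows agree on Ward — 0 pairs.
Age=U62: violating pairs (5,14) — 1 pair.
Age=U21: all 3 rows agree on Ward — 0 pairs.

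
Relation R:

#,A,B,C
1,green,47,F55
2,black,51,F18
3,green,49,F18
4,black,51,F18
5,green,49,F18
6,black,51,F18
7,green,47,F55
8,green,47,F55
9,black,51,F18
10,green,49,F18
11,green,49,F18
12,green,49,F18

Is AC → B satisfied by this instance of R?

(A=green, C=F55): rows 1, 7, 8 → B = 47, 47, 47 ✓
(A=black, C=F18): rows 2, 4, 6, 9 → B = 51, 51, 51, 51 ✓
(A=green, C=F18): rows 3, 5, 10, 11, 12 → B = 49, 49, 49, 49, 49 ✓
Every AC value is associated with a single B value, so AC → B holds.

Yes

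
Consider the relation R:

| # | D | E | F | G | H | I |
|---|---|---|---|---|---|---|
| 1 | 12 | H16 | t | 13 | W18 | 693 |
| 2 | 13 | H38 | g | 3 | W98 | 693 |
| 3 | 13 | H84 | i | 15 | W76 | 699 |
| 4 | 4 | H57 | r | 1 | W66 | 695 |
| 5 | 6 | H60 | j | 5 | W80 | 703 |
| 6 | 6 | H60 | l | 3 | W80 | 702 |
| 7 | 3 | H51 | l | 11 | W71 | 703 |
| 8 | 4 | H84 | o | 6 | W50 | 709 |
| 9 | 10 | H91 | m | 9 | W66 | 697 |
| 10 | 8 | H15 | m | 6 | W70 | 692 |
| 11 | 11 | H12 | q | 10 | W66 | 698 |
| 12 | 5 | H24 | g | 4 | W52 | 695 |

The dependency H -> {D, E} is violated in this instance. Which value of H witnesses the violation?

H=W18: row 1 → {D,E} = (12, H16) ✓
H=W98: row 2 → {D,E} = (13, H38) ✓
H=W76: row 3 → {D,E} = (13, H84) ✓
H=W66: rows 4, 9, 11 → {D,E} takes values {(4, H57), (10, H91), (11, H12)} — violation
H=W80: rows 5, 6 → {D,E} = (6, H60), (6, H60) ✓
H=W71: row 7 → {D,E} = (3, H51) ✓
H=W50: row 8 → {D,E} = (4, H84) ✓
H=W70: row 10 → {D,E} = (8, H15) ✓
H=W52: row 12 → {D,E} = (5, H24) ✓
The only H value with inconsistent RHS is H=W66.

W66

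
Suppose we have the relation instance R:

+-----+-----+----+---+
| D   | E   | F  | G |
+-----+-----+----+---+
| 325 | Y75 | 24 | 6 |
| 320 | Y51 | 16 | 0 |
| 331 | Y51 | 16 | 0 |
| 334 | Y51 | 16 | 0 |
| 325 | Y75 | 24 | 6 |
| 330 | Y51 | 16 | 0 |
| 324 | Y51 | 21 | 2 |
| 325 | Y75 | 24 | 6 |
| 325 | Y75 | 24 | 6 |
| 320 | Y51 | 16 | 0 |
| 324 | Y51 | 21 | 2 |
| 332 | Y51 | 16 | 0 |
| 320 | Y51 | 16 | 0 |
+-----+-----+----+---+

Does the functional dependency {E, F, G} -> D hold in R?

(E=Y75, F=24, G=6): 4 rows → D = 325, 325, 325, 325 ✓
(E=Y51, F=16, G=0): 7 rows → D takes values {320, 331, 334, 330, 332} — violation
(E=Y51, F=21, G=2): 2 rows → D = 324, 324 ✓
Two rows agree on {E, F, G} but differ on D, so {E, F, G} -> D does not hold.

No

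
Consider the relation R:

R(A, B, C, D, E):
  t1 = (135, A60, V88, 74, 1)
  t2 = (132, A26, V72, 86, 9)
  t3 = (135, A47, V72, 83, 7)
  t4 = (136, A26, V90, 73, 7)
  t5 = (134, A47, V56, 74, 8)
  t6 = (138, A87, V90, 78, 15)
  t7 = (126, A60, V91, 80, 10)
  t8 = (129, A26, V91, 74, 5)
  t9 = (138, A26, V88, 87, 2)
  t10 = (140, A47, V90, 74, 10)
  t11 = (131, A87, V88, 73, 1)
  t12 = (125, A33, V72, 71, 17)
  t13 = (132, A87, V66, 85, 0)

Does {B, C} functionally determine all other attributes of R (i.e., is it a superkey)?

Yes

All 13 rows have distinct {B, C} values, so {B, C} → (all attributes) holds and {B, C} is a superkey.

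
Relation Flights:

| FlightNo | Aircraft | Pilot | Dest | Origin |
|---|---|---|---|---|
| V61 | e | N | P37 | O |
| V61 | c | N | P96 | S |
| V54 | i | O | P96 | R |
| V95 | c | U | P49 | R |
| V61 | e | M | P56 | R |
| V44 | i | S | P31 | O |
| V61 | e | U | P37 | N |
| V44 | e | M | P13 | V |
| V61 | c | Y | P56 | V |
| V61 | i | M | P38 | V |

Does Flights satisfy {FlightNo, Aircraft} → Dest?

No

(FlightNo=V61, Aircraft=e): 3 rows → Dest takes values {P37, P56} — violation
(FlightNo=V61, Aircraft=c): 2 rows → Dest takes values {P96, P56} — violation
(FlightNo=V54, Aircraft=i): 1 row → Dest = P96 ✓
(FlightNo=V95, Aircraft=c): 1 row → Dest = P49 ✓
(FlightNo=V44, Aircraft=i): 1 row → Dest = P31 ✓
(FlightNo=V44, Aircraft=e): 1 row → Dest = P13 ✓
(FlightNo=V61, Aircraft=i): 1 row → Dest = P38 ✓
Two rows agree on {FlightNo, Aircraft} but differ on Dest, so {FlightNo, Aircraft} → Dest does not hold.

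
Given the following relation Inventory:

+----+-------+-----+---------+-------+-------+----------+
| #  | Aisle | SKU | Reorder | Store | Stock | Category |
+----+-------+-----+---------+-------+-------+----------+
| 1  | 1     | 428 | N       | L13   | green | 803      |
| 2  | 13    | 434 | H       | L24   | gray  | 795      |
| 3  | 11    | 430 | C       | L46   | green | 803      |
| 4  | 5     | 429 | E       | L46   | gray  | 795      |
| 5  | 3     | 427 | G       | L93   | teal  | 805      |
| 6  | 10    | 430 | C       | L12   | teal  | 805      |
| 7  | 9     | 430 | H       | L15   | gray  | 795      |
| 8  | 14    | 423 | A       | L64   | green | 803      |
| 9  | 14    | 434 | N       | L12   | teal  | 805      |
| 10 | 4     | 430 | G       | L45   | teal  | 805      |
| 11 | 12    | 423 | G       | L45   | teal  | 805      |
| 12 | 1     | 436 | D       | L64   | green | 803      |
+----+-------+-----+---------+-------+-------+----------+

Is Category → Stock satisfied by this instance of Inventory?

Category=803: rows 1, 3, 8, 12 → Stock = green, green, green, green ✓
Category=795: rows 2, 4, 7 → Stock = gray, gray, gray ✓
Category=805: rows 5, 6, 9, 10, 11 → Stock = teal, teal, teal, teal, teal ✓
Every Category value is associated with a single Stock value, so Category → Stock holds.

Yes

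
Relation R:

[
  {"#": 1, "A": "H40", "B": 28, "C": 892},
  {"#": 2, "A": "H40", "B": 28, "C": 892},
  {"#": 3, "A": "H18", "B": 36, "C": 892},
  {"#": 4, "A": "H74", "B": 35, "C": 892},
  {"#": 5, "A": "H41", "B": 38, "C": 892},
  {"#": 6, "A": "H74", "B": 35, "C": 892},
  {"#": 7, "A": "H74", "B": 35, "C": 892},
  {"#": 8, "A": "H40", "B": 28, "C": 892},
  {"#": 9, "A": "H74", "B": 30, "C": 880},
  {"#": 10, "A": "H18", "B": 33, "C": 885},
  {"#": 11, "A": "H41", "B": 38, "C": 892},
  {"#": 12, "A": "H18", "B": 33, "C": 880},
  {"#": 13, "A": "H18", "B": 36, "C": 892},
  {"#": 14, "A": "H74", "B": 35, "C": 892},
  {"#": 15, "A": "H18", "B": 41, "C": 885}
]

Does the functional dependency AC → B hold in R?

(A=H40, C=892): rows 1, 2, 8 → B = 28, 28, 28 ✓
(A=H18, C=892): rows 3, 13 → B = 36, 36 ✓
(A=H74, C=892): rows 4, 6, 7, 14 → B = 35, 35, 35, 35 ✓
(A=H41, C=892): rows 5, 11 → B = 38, 38 ✓
(A=H74, C=880): row 9 → B = 30 ✓
(A=H18, C=885): rows 10, 15 → B takes values {33, 41} — violation
(A=H18, C=880): row 12 → B = 33 ✓
Two rows agree on AC but differ on B, so AC → B does not hold.

No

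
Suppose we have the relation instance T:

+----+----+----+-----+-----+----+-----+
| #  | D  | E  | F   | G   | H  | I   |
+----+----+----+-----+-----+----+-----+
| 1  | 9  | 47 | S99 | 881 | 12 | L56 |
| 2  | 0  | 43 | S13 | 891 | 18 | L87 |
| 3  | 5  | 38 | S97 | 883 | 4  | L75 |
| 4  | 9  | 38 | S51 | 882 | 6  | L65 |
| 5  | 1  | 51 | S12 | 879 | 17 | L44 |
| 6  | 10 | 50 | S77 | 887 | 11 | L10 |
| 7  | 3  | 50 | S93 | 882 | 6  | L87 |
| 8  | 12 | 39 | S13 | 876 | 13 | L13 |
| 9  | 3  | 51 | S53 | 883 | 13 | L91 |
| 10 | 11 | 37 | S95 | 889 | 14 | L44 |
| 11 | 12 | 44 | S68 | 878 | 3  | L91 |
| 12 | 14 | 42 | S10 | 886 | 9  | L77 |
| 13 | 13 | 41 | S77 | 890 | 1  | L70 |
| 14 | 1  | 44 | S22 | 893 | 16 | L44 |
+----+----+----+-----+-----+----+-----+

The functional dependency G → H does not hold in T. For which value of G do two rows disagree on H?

G=881: row 1 → H = 12 ✓
G=891: row 2 → H = 18 ✓
G=883: rows 3, 9 → H takes values {4, 13} — violation
G=882: rows 4, 7 → H = 6, 6 ✓
G=879: row 5 → H = 17 ✓
G=887: row 6 → H = 11 ✓
G=876: row 8 → H = 13 ✓
G=889: row 10 → H = 14 ✓
G=878: row 11 → H = 3 ✓
G=886: row 12 → H = 9 ✓
G=890: row 13 → H = 1 ✓
G=893: row 14 → H = 16 ✓
The only G value with inconsistent H is G=883.

883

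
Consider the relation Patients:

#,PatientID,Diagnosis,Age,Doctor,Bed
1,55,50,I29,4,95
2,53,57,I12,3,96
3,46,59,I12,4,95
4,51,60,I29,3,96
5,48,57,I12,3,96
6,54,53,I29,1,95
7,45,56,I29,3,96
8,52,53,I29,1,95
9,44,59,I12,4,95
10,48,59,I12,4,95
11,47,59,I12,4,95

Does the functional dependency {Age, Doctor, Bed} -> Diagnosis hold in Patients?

No

(Age=I29, Doctor=4, Bed=95): row 1 → Diagnosis = 50 ✓
(Age=I12, Doctor=3, Bed=96): rows 2, 5 → Diagnosis = 57, 57 ✓
(Age=I12, Doctor=4, Bed=95): rows 3, 9, 10, 11 → Diagnosis = 59, 59, 59, 59 ✓
(Age=I29, Doctor=3, Bed=96): rows 4, 7 → Diagnosis takes values {60, 56} — violation
(Age=I29, Doctor=1, Bed=95): rows 6, 8 → Diagnosis = 53, 53 ✓
Two rows agree on {Age, Doctor, Bed} but differ on Diagnosis, so {Age, Doctor, Bed} -> Diagnosis does not hold.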